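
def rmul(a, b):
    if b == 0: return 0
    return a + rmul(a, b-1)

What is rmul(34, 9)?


rmul(34, 9) = 34 + rmul(34, 8)
rmul(34, 8) = 34 + rmul(34, 7)
rmul(34, 7) = 34 + rmul(34, 6)
rmul(34, 6) = 34 + rmul(34, 5)
rmul(34, 5) = 34 + rmul(34, 4)
rmul(34, 4) = 34 + rmul(34, 3)
rmul(34, 3) = 34 + rmul(34, 2)
rmul(34, 2) = 34 + rmul(34, 1)
rmul(34, 1) = 34 + rmul(34, 0)
rmul(34, 0) = 0  (base case)
Total: 34 + 34 + 34 + 34 + 34 + 34 + 34 + 34 + 34 + 0 = 306

306


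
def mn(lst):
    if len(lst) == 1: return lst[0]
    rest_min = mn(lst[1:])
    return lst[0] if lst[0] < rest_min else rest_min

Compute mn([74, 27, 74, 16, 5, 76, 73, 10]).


mn([74, 27, 74, 16, 5, 76, 73, 10]): compare 74 with mn([27, 74, 16, 5, 76, 73, 10])
mn([27, 74, 16, 5, 76, 73, 10]): compare 27 with mn([74, 16, 5, 76, 73, 10])
mn([74, 16, 5, 76, 73, 10]): compare 74 with mn([16, 5, 76, 73, 10])
mn([16, 5, 76, 73, 10]): compare 16 with mn([5, 76, 73, 10])
mn([5, 76, 73, 10]): compare 5 with mn([76, 73, 10])
mn([76, 73, 10]): compare 76 with mn([73, 10])
mn([73, 10]): compare 73 with mn([10])
mn([10]) = 10  (base case)
Compare 73 with 10 -> 10
Compare 76 with 10 -> 10
Compare 5 with 10 -> 5
Compare 16 with 5 -> 5
Compare 74 with 5 -> 5
Compare 27 with 5 -> 5
Compare 74 with 5 -> 5

5


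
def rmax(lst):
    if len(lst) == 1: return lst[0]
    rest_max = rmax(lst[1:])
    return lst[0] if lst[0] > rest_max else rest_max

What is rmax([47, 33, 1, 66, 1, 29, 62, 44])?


rmax([47, 33, 1, 66, 1, 29, 62, 44]): compare 47 with rmax([33, 1, 66, 1, 29, 62, 44])
rmax([33, 1, 66, 1, 29, 62, 44]): compare 33 with rmax([1, 66, 1, 29, 62, 44])
rmax([1, 66, 1, 29, 62, 44]): compare 1 with rmax([66, 1, 29, 62, 44])
rmax([66, 1, 29, 62, 44]): compare 66 with rmax([1, 29, 62, 44])
rmax([1, 29, 62, 44]): compare 1 with rmax([29, 62, 44])
rmax([29, 62, 44]): compare 29 with rmax([62, 44])
rmax([62, 44]): compare 62 with rmax([44])
rmax([44]) = 44  (base case)
Compare 62 with 44 -> 62
Compare 29 with 62 -> 62
Compare 1 with 62 -> 62
Compare 66 with 62 -> 66
Compare 1 with 66 -> 66
Compare 33 with 66 -> 66
Compare 47 with 66 -> 66

66


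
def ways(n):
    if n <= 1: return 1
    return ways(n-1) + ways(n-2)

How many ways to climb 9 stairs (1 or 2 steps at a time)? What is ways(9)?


Building up from base cases:
ways(0) = 1
ways(1) = 1
ways(2) = ways(1) + ways(0) = 1 + 1 = 2
ways(3) = ways(2) + ways(1) = 2 + 1 = 3
ways(4) = ways(3) + ways(2) = 3 + 2 = 5
ways(5) = ways(4) + ways(3) = 5 + 3 = 8
ways(6) = ways(5) + ways(4) = 8 + 5 = 13
ways(7) = ways(6) + ways(5) = 13 + 8 = 21
ways(8) = ways(7) + ways(6) = 21 + 13 = 34
ways(9) = ways(8) + ways(7) = 34 + 21 = 55

55


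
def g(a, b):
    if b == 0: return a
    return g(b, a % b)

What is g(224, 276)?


g(224, 276) = g(276, 224)
g(276, 224) = g(224, 52)
g(224, 52) = g(52, 16)
g(52, 16) = g(16, 4)
g(16, 4) = g(4, 0)
g(4, 0) = 4  (base case)

4


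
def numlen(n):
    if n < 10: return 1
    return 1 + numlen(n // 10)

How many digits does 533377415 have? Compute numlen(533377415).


numlen(533377415) = 1 + numlen(53337741)
numlen(53337741) = 1 + numlen(5333774)
numlen(5333774) = 1 + numlen(533377)
numlen(533377) = 1 + numlen(53337)
numlen(53337) = 1 + numlen(5333)
numlen(5333) = 1 + numlen(533)
numlen(533) = 1 + numlen(53)
numlen(53) = 1 + numlen(5)
numlen(5) = 1  (base case: 5 < 10)
Unwinding: 1 + 1 + 1 + 1 + 1 + 1 + 1 + 1 + 1 = 9

9


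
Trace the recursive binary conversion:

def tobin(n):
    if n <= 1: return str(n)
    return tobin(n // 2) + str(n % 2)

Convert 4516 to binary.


tobin(4516) = tobin(2258) + '0'
tobin(2258) = tobin(1129) + '0'
tobin(1129) = tobin(564) + '1'
tobin(564) = tobin(282) + '0'
tobin(282) = tobin(141) + '0'
tobin(141) = tobin(70) + '1'
tobin(70) = tobin(35) + '0'
tobin(35) = tobin(17) + '1'
tobin(17) = tobin(8) + '1'
tobin(8) = tobin(4) + '0'
tobin(4) = tobin(2) + '0'
tobin(2) = tobin(1) + '0'
tobin(1) = '1'  (base case)
Concatenating: '1' + '0' + '0' + '0' + '1' + '1' + '0' + '1' + '0' + '0' + '1' + '0' + '0' = '1000110100100'

1000110100100


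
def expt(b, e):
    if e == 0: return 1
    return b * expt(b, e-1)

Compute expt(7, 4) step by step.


expt(7, 4)
= 7 * expt(7, 3)
= 7 * 7 * expt(7, 2)
= 7 * 7 * 7 * expt(7, 1)
= 7 * 7 * 7 * 7 * expt(7, 0)
= 7 * 7 * 7 * 7 * 1
= 2401

2401


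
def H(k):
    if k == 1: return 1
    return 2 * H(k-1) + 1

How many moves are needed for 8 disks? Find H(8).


H(8) = 2 * H(7) + 1
H(7) = 2 * H(6) + 1
H(6) = 2 * H(5) + 1
H(5) = 2 * H(4) + 1
H(4) = 2 * H(3) + 1
H(3) = 2 * H(2) + 1
H(2) = 2 * H(1) + 1
H(1) = 1  (base case)
H(2) = 2 * 1 + 1 = 3
H(3) = 2 * 3 + 1 = 7
H(4) = 2 * 7 + 1 = 15
H(5) = 2 * 15 + 1 = 31
H(6) = 2 * 31 + 1 = 63
H(7) = 2 * 63 + 1 = 127
H(8) = 2 * 127 + 1 = 255

255


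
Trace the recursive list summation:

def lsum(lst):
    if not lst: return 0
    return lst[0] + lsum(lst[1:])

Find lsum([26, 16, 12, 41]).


lsum([26, 16, 12, 41]) = 26 + lsum([16, 12, 41])
lsum([16, 12, 41]) = 16 + lsum([12, 41])
lsum([12, 41]) = 12 + lsum([41])
lsum([41]) = 41 + lsum([])
lsum([]) = 0  (base case)
Total: 26 + 16 + 12 + 41 + 0 = 95

95


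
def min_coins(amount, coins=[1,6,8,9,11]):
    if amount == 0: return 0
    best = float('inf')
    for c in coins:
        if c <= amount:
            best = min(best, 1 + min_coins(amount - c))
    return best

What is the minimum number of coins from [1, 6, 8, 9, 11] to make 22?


Building up with DP:
min_coins(0) = 0
min_coins(1) = min(1+min_coins(0)=1+0=1) = 1
min_coins(2) = min(1+min_coins(1)=1+1=2) = 2
min_coins(3) = min(1+min_coins(2)=1+2=3) = 3
min_coins(4) = min(1+min_coins(3)=1+3=4) = 4
min_coins(5) = min(1+min_coins(4)=1+4=5) = 5
min_coins(6) = min(1+min_coins(5)=1+5=6, 1+min_coins(0)=1+0=1) = 1
min_coins(7) = min(1+min_coins(6)=1+1=2, 1+min_coins(1)=1+1=2) = 2
min_coins(8) = min(1+min_coins(7)=1+2=3, 1+min_coins(2)=1+2=3, 1+min_coins(0)=1+0=1) = 1
min_coins(9) = min(1+min_coins(8)=1+1=2, 1+min_coins(3)=1+3=4, 1+min_coins(1)=1+1=2, 1+min_coins(0)=1+0=1) = 1
min_coins(10) = min(1+min_coins(9)=1+1=2, 1+min_coins(4)=1+4=5, 1+min_coins(2)=1+2=3, 1+min_coins(1)=1+1=2) = 2
min_coins(11) = min(1+min_coins(10)=1+2=3, 1+min_coins(5)=1+5=6, 1+min_coins(3)=1+3=4, 1+min_coins(2)=1+2=3, 1+min_coins(0)=1+0=1) = 1
min_coins(12) = min(1+min_coins(11)=1+1=2, 1+min_coins(6)=1+1=2, 1+min_coins(4)=1+4=5, 1+min_coins(3)=1+3=4, 1+min_coins(1)=1+1=2) = 2
min_coins(13) = min(1+min_coins(12)=1+2=3, 1+min_coins(7)=1+2=3, 1+min_coins(5)=1+5=6, 1+min_coins(4)=1+4=5, 1+min_coins(2)=1+2=3) = 3
min_coins(14) = min(1+min_coins(13)=1+3=4, 1+min_coins(8)=1+1=2, 1+min_coins(6)=1+1=2, 1+min_coins(5)=1+5=6, 1+min_coins(3)=1+3=4) = 2
min_coins(15) = min(1+min_coins(14)=1+2=3, 1+min_coins(9)=1+1=2, 1+min_coins(7)=1+2=3, 1+min_coins(6)=1+1=2, 1+min_coins(4)=1+4=5) = 2
min_coins(16) = min(1+min_coins(15)=1+2=3, 1+min_coins(10)=1+2=3, 1+min_coins(8)=1+1=2, 1+min_coins(7)=1+2=3, 1+min_coins(5)=1+5=6) = 2
min_coins(17) = min(1+min_coins(16)=1+2=3, 1+min_coins(11)=1+1=2, 1+min_coins(9)=1+1=2, 1+min_coins(8)=1+1=2, 1+min_coins(6)=1+1=2) = 2
min_coins(18) = min(1+min_coins(17)=1+2=3, 1+min_coins(12)=1+2=3, 1+min_coins(10)=1+2=3, 1+min_coins(9)=1+1=2, 1+min_coins(7)=1+2=3) = 2
min_coins(19) = min(1+min_coins(18)=1+2=3, 1+min_coins(13)=1+3=4, 1+min_coins(11)=1+1=2, 1+min_coins(10)=1+2=3, 1+min_coins(8)=1+1=2) = 2
min_coins(20) = min(1+min_coins(19)=1+2=3, 1+min_coins(14)=1+2=3, 1+min_coins(12)=1+2=3, 1+min_coins(11)=1+1=2, 1+min_coins(9)=1+1=2) = 2
min_coins(21) = min(1+min_coins(20)=1+2=3, 1+min_coins(15)=1+2=3, 1+min_coins(13)=1+3=4, 1+min_coins(12)=1+2=3, 1+min_coins(10)=1+2=3) = 3
min_coins(22) = min(1+min_coins(21)=1+3=4, 1+min_coins(16)=1+2=3, 1+min_coins(14)=1+2=3, 1+min_coins(13)=1+3=4, 1+min_coins(11)=1+1=2) = 2

2


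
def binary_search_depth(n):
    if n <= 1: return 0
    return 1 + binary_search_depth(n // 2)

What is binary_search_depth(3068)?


3068 / 2 = 1534
1534 / 2 = 767
767 / 2 = 383
383 / 2 = 191
191 / 2 = 95
95 / 2 = 47
47 / 2 = 23
23 / 2 = 11
11 / 2 = 5
5 / 2 = 2
2 / 2 = 1
Reached 1 after 11 halvings

11


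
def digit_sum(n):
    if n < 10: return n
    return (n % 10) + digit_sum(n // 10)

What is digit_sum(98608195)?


digit_sum(98608195) = 5 + digit_sum(9860819)
digit_sum(9860819) = 9 + digit_sum(986081)
digit_sum(986081) = 1 + digit_sum(98608)
digit_sum(98608) = 8 + digit_sum(9860)
digit_sum(9860) = 0 + digit_sum(986)
digit_sum(986) = 6 + digit_sum(98)
digit_sum(98) = 8 + digit_sum(9)
digit_sum(9) = 9  (base case)
Total: 5 + 9 + 1 + 8 + 0 + 6 + 8 + 9 = 46

46


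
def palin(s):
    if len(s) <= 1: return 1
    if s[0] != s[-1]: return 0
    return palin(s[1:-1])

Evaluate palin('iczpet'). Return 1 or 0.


palin('iczpet'): s[0]='i' != s[-1]='t' -> return 0
Result: 0 (not a palindrome)

0


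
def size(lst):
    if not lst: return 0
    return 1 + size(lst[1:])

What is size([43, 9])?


size([43, 9]) = 1 + size([9])
size([9]) = 1 + size([])
size([]) = 0  (base case)
Unwinding: 1 + 1 + 0 = 2

2


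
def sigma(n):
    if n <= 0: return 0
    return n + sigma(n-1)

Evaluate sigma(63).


sigma(63)
= 63 + 62 + 61 + 60 + 59 + 58 + 57 + 56 + 55 + 54 + 53 + 52 + 51 + 50 + 49 + 48 + 47 + 46 + 45 + 44 + 43 + 42 + 41 + 40 + 39 + 38 + 37 + 36 + 35 + 34 + 33 + 32 + 31 + 30 + 29 + 28 + 27 + 26 + 25 + 24 + 23 + 22 + 21 + 20 + 19 + 18 + 17 + 16 + 15 + 14 + 13 + 12 + 11 + 10 + 9 + 8 + 7 + 6 + 5 + 4 + 3 + 2 + 1 + sigma(0)
= 63 + 62 + 61 + 60 + 59 + 58 + 57 + 56 + 55 + 54 + 53 + 52 + 51 + 50 + 49 + 48 + 47 + 46 + 45 + 44 + 43 + 42 + 41 + 40 + 39 + 38 + 37 + 36 + 35 + 34 + 33 + 32 + 31 + 30 + 29 + 28 + 27 + 26 + 25 + 24 + 23 + 22 + 21 + 20 + 19 + 18 + 17 + 16 + 15 + 14 + 13 + 12 + 11 + 10 + 9 + 8 + 7 + 6 + 5 + 4 + 3 + 2 + 1 + 0
= 2016

2016


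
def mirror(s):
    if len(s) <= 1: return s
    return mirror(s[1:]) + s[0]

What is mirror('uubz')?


mirror('uubz') = mirror('ubz') + 'u'
mirror('ubz') = mirror('bz') + 'u'
mirror('bz') = mirror('z') + 'b'
mirror('z') = 'z'  (base case)
Concatenating: 'z' + 'b' + 'u' + 'u' = 'zbuu'

zbuu


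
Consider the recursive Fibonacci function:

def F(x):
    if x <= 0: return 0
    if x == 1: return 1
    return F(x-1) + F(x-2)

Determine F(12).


Computing F(12) bottom-up:
F(0) = 0
F(1) = 1
F(2) = F(1) + F(0) = 1 + 0 = 1
F(3) = F(2) + F(1) = 1 + 1 = 2
F(4) = F(3) + F(2) = 2 + 1 = 3
F(5) = F(4) + F(3) = 3 + 2 = 5
F(6) = F(5) + F(4) = 5 + 3 = 8
F(7) = F(6) + F(5) = 8 + 5 = 13
F(8) = F(7) + F(6) = 13 + 8 = 21
F(9) = F(8) + F(7) = 21 + 13 = 34
F(10) = F(9) + F(8) = 34 + 21 = 55
F(11) = F(10) + F(9) = 55 + 34 = 89
F(12) = F(11) + F(10) = 89 + 55 = 144

144


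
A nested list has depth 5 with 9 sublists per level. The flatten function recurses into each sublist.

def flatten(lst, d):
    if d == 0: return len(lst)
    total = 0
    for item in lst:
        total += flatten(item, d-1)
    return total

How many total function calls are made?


At depth 0 (root): 1 call
At depth 1: each of 1 parents calls flatten on 9 children = 9 calls
At depth 2: each of 9 parents calls flatten on 9 children = 81 calls
At depth 3: each of 81 parents calls flatten on 9 children = 729 calls
At depth 4: each of 729 parents calls flatten on 9 children = 6561 calls
At depth 5: each of 6561 parents calls flatten on 9 children = 59049 calls
Total: 1 + 9 + 81 + 729 + 6561 + 59049 = 66430

66430


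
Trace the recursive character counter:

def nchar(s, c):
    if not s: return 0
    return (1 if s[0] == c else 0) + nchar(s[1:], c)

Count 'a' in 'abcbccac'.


s[0]='a' == 'a' -> 1
s[0]='b' != 'a' -> 0
s[0]='c' != 'a' -> 0
s[0]='b' != 'a' -> 0
s[0]='c' != 'a' -> 0
s[0]='c' != 'a' -> 0
s[0]='a' == 'a' -> 1
s[0]='c' != 'a' -> 0
Sum: 1 + 0 + 0 + 0 + 0 + 0 + 1 + 0 = 2

2


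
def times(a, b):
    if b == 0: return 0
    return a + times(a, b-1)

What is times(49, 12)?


times(49, 12) = 49 + times(49, 11)
times(49, 11) = 49 + times(49, 10)
times(49, 10) = 49 + times(49, 9)
times(49, 9) = 49 + times(49, 8)
times(49, 8) = 49 + times(49, 7)
times(49, 7) = 49 + times(49, 6)
times(49, 6) = 49 + times(49, 5)
times(49, 5) = 49 + times(49, 4)
times(49, 4) = 49 + times(49, 3)
times(49, 3) = 49 + times(49, 2)
times(49, 2) = 49 + times(49, 1)
times(49, 1) = 49 + times(49, 0)
times(49, 0) = 0  (base case)
Total: 49 + 49 + 49 + 49 + 49 + 49 + 49 + 49 + 49 + 49 + 49 + 49 + 0 = 588

588


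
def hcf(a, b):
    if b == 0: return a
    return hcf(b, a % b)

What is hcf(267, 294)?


hcf(267, 294) = hcf(294, 267)
hcf(294, 267) = hcf(267, 27)
hcf(267, 27) = hcf(27, 24)
hcf(27, 24) = hcf(24, 3)
hcf(24, 3) = hcf(3, 0)
hcf(3, 0) = 3  (base case)

3


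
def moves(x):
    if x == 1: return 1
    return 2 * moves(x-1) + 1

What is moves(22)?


moves(22) = 2 * moves(21) + 1
moves(21) = 2 * moves(20) + 1
moves(20) = 2 * moves(19) + 1
moves(19) = 2 * moves(18) + 1
moves(18) = 2 * moves(17) + 1
moves(17) = 2 * moves(16) + 1
moves(16) = 2 * moves(15) + 1
moves(15) = 2 * moves(14) + 1
moves(14) = 2 * moves(13) + 1
moves(13) = 2 * moves(12) + 1
moves(12) = 2 * moves(11) + 1
moves(11) = 2 * moves(10) + 1
moves(10) = 2 * moves(9) + 1
moves(9) = 2 * moves(8) + 1
moves(8) = 2 * moves(7) + 1
moves(7) = 2 * moves(6) + 1
moves(6) = 2 * moves(5) + 1
moves(5) = 2 * moves(4) + 1
moves(4) = 2 * moves(3) + 1
moves(3) = 2 * moves(2) + 1
moves(2) = 2 * moves(1) + 1
moves(1) = 1  (base case)
moves(2) = 2 * 1 + 1 = 3
moves(3) = 2 * 3 + 1 = 7
moves(4) = 2 * 7 + 1 = 15
moves(5) = 2 * 15 + 1 = 31
moves(6) = 2 * 31 + 1 = 63
moves(7) = 2 * 63 + 1 = 127
moves(8) = 2 * 127 + 1 = 255
moves(9) = 2 * 255 + 1 = 511
moves(10) = 2 * 511 + 1 = 1023
moves(11) = 2 * 1023 + 1 = 2047
moves(12) = 2 * 2047 + 1 = 4095
moves(13) = 2 * 4095 + 1 = 8191
moves(14) = 2 * 8191 + 1 = 16383
moves(15) = 2 * 16383 + 1 = 32767
moves(16) = 2 * 32767 + 1 = 65535
moves(17) = 2 * 65535 + 1 = 131071
moves(18) = 2 * 131071 + 1 = 262143
moves(19) = 2 * 262143 + 1 = 524287
moves(20) = 2 * 524287 + 1 = 1048575
moves(21) = 2 * 1048575 + 1 = 2097151
moves(22) = 2 * 2097151 + 1 = 4194303

4194303


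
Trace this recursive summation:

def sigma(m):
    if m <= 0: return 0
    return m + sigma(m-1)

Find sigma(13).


sigma(13)
= 13 + 12 + 11 + 10 + 9 + 8 + 7 + 6 + 5 + 4 + 3 + 2 + 1 + sigma(0)
= 13 + 12 + 11 + 10 + 9 + 8 + 7 + 6 + 5 + 4 + 3 + 2 + 1 + 0
= 91

91


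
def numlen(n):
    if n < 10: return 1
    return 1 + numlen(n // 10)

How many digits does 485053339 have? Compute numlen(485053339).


numlen(485053339) = 1 + numlen(48505333)
numlen(48505333) = 1 + numlen(4850533)
numlen(4850533) = 1 + numlen(485053)
numlen(485053) = 1 + numlen(48505)
numlen(48505) = 1 + numlen(4850)
numlen(4850) = 1 + numlen(485)
numlen(485) = 1 + numlen(48)
numlen(48) = 1 + numlen(4)
numlen(4) = 1  (base case: 4 < 10)
Unwinding: 1 + 1 + 1 + 1 + 1 + 1 + 1 + 1 + 1 = 9

9


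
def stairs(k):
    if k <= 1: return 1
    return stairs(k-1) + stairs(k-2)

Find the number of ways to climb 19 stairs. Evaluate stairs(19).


Building up from base cases:
stairs(0) = 1
stairs(1) = 1
stairs(2) = stairs(1) + stairs(0) = 1 + 1 = 2
stairs(3) = stairs(2) + stairs(1) = 2 + 1 = 3
stairs(4) = stairs(3) + stairs(2) = 3 + 2 = 5
stairs(5) = stairs(4) + stairs(3) = 5 + 3 = 8
stairs(6) = stairs(5) + stairs(4) = 8 + 5 = 13
stairs(7) = stairs(6) + stairs(5) = 13 + 8 = 21
stairs(8) = stairs(7) + stairs(6) = 21 + 13 = 34
stairs(9) = stairs(8) + stairs(7) = 34 + 21 = 55
stairs(10) = stairs(9) + stairs(8) = 55 + 34 = 89
stairs(11) = stairs(10) + stairs(9) = 89 + 55 = 144
stairs(12) = stairs(11) + stairs(10) = 144 + 89 = 233
stairs(13) = stairs(12) + stairs(11) = 233 + 144 = 377
stairs(14) = stairs(13) + stairs(12) = 377 + 233 = 610
stairs(15) = stairs(14) + stairs(13) = 610 + 377 = 987
stairs(16) = stairs(15) + stairs(14) = 987 + 610 = 1597
stairs(17) = stairs(16) + stairs(15) = 1597 + 987 = 2584
stairs(18) = stairs(17) + stairs(16) = 2584 + 1597 = 4181
stairs(19) = stairs(18) + stairs(17) = 4181 + 2584 = 6765

6765


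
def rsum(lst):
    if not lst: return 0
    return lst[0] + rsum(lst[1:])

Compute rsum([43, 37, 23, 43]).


rsum([43, 37, 23, 43]) = 43 + rsum([37, 23, 43])
rsum([37, 23, 43]) = 37 + rsum([23, 43])
rsum([23, 43]) = 23 + rsum([43])
rsum([43]) = 43 + rsum([])
rsum([]) = 0  (base case)
Total: 43 + 37 + 23 + 43 + 0 = 146

146


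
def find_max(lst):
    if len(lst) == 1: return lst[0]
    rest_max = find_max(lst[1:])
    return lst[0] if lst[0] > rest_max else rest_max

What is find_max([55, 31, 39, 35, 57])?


find_max([55, 31, 39, 35, 57]): compare 55 with find_max([31, 39, 35, 57])
find_max([31, 39, 35, 57]): compare 31 with find_max([39, 35, 57])
find_max([39, 35, 57]): compare 39 with find_max([35, 57])
find_max([35, 57]): compare 35 with find_max([57])
find_max([57]) = 57  (base case)
Compare 35 with 57 -> 57
Compare 39 with 57 -> 57
Compare 31 with 57 -> 57
Compare 55 with 57 -> 57

57


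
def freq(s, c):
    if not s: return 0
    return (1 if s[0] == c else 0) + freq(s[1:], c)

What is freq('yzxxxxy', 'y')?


s[0]='y' == 'y' -> 1
s[0]='z' != 'y' -> 0
s[0]='x' != 'y' -> 0
s[0]='x' != 'y' -> 0
s[0]='x' != 'y' -> 0
s[0]='x' != 'y' -> 0
s[0]='y' == 'y' -> 1
Sum: 1 + 0 + 0 + 0 + 0 + 0 + 1 = 2

2


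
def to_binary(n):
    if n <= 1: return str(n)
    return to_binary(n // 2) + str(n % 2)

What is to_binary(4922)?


to_binary(4922) = to_binary(2461) + '0'
to_binary(2461) = to_binary(1230) + '1'
to_binary(1230) = to_binary(615) + '0'
to_binary(615) = to_binary(307) + '1'
to_binary(307) = to_binary(153) + '1'
to_binary(153) = to_binary(76) + '1'
to_binary(76) = to_binary(38) + '0'
to_binary(38) = to_binary(19) + '0'
to_binary(19) = to_binary(9) + '1'
to_binary(9) = to_binary(4) + '1'
to_binary(4) = to_binary(2) + '0'
to_binary(2) = to_binary(1) + '0'
to_binary(1) = '1'  (base case)
Concatenating: '1' + '0' + '0' + '1' + '1' + '0' + '0' + '1' + '1' + '1' + '0' + '1' + '0' = '1001100111010'

1001100111010


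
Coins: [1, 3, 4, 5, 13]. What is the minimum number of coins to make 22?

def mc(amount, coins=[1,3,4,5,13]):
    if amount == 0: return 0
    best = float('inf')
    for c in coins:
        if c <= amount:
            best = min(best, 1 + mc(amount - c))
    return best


Building up with DP:
mc(0) = 0
mc(1) = min(1+mc(0)=1+0=1) = 1
mc(2) = min(1+mc(1)=1+1=2) = 2
mc(3) = min(1+mc(2)=1+2=3, 1+mc(0)=1+0=1) = 1
mc(4) = min(1+mc(3)=1+1=2, 1+mc(1)=1+1=2, 1+mc(0)=1+0=1) = 1
mc(5) = min(1+mc(4)=1+1=2, 1+mc(2)=1+2=3, 1+mc(1)=1+1=2, 1+mc(0)=1+0=1) = 1
mc(6) = min(1+mc(5)=1+1=2, 1+mc(3)=1+1=2, 1+mc(2)=1+2=3, 1+mc(1)=1+1=2) = 2
mc(7) = min(1+mc(6)=1+2=3, 1+mc(4)=1+1=2, 1+mc(3)=1+1=2, 1+mc(2)=1+2=3) = 2
mc(8) = min(1+mc(7)=1+2=3, 1+mc(5)=1+1=2, 1+mc(4)=1+1=2, 1+mc(3)=1+1=2) = 2
mc(9) = min(1+mc(8)=1+2=3, 1+mc(6)=1+2=3, 1+mc(5)=1+1=2, 1+mc(4)=1+1=2) = 2
mc(10) = min(1+mc(9)=1+2=3, 1+mc(7)=1+2=3, 1+mc(6)=1+2=3, 1+mc(5)=1+1=2) = 2
mc(11) = min(1+mc(10)=1+2=3, 1+mc(8)=1+2=3, 1+mc(7)=1+2=3, 1+mc(6)=1+2=3) = 3
mc(12) = min(1+mc(11)=1+3=4, 1+mc(9)=1+2=3, 1+mc(8)=1+2=3, 1+mc(7)=1+2=3) = 3
mc(13) = min(1+mc(12)=1+3=4, 1+mc(10)=1+2=3, 1+mc(9)=1+2=3, 1+mc(8)=1+2=3, 1+mc(0)=1+0=1) = 1
mc(14) = min(1+mc(13)=1+1=2, 1+mc(11)=1+3=4, 1+mc(10)=1+2=3, 1+mc(9)=1+2=3, 1+mc(1)=1+1=2) = 2
mc(15) = min(1+mc(14)=1+2=3, 1+mc(12)=1+3=4, 1+mc(11)=1+3=4, 1+mc(10)=1+2=3, 1+mc(2)=1+2=3) = 3
mc(16) = min(1+mc(15)=1+3=4, 1+mc(13)=1+1=2, 1+mc(12)=1+3=4, 1+mc(11)=1+3=4, 1+mc(3)=1+1=2) = 2
mc(17) = min(1+mc(16)=1+2=3, 1+mc(14)=1+2=3, 1+mc(13)=1+1=2, 1+mc(12)=1+3=4, 1+mc(4)=1+1=2) = 2
mc(18) = min(1+mc(17)=1+2=3, 1+mc(15)=1+3=4, 1+mc(14)=1+2=3, 1+mc(13)=1+1=2, 1+mc(5)=1+1=2) = 2
mc(19) = min(1+mc(18)=1+2=3, 1+mc(16)=1+2=3, 1+mc(15)=1+3=4, 1+mc(14)=1+2=3, 1+mc(6)=1+2=3) = 3
mc(20) = min(1+mc(19)=1+3=4, 1+mc(17)=1+2=3, 1+mc(16)=1+2=3, 1+mc(15)=1+3=4, 1+mc(7)=1+2=3) = 3
mc(21) = min(1+mc(20)=1+3=4, 1+mc(18)=1+2=3, 1+mc(17)=1+2=3, 1+mc(16)=1+2=3, 1+mc(8)=1+2=3) = 3
mc(22) = min(1+mc(21)=1+3=4, 1+mc(19)=1+3=4, 1+mc(18)=1+2=3, 1+mc(17)=1+2=3, 1+mc(9)=1+2=3) = 3

3


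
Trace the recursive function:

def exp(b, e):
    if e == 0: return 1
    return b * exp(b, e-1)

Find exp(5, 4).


exp(5, 4)
= 5 * exp(5, 3)
= 5 * 5 * exp(5, 2)
= 5 * 5 * 5 * exp(5, 1)
= 5 * 5 * 5 * 5 * exp(5, 0)
= 5 * 5 * 5 * 5 * 1
= 625

625


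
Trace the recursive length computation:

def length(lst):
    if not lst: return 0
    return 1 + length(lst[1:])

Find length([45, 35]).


length([45, 35]) = 1 + length([35])
length([35]) = 1 + length([])
length([]) = 0  (base case)
Unwinding: 1 + 1 + 0 = 2

2


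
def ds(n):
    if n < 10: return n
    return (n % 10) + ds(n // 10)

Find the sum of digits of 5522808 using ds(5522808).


ds(5522808) = 8 + ds(552280)
ds(552280) = 0 + ds(55228)
ds(55228) = 8 + ds(5522)
ds(5522) = 2 + ds(552)
ds(552) = 2 + ds(55)
ds(55) = 5 + ds(5)
ds(5) = 5  (base case)
Total: 8 + 0 + 8 + 2 + 2 + 5 + 5 = 30

30


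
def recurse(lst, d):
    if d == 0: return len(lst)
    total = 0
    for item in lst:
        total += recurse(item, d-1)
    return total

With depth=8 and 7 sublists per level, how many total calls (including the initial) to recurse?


At depth 0 (root): 1 call
At depth 1: each of 1 parents calls recurse on 7 children = 7 calls
At depth 2: each of 7 parents calls recurse on 7 children = 49 calls
At depth 3: each of 49 parents calls recurse on 7 children = 343 calls
At depth 4: each of 343 parents calls recurse on 7 children = 2401 calls
At depth 5: each of 2401 parents calls recurse on 7 children = 16807 calls
At depth 6: each of 16807 parents calls recurse on 7 children = 117649 calls
At depth 7: each of 117649 parents calls recurse on 7 children = 823543 calls
At depth 8: each of 823543 parents calls recurse on 7 children = 5764801 calls
Total: 1 + 7 + 49 + 343 + 2401 + 16807 + 117649 + 823543 + 5764801 = 6725601

6725601


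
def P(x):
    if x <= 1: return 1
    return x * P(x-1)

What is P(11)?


P(11)
= 11 * P(10)
= 11 * 10 * P(9)
= 11 * 10 * 9 * P(8)
= 11 * 10 * 9 * 8 * P(7)
= 11 * 10 * 9 * 8 * 7 * P(6)
= 11 * 10 * 9 * 8 * 7 * 6 * P(5)
= 11 * 10 * 9 * 8 * 7 * 6 * 5 * P(4)
= 11 * 10 * 9 * 8 * 7 * 6 * 5 * 4 * P(3)
= 11 * 10 * 9 * 8 * 7 * 6 * 5 * 4 * 3 * P(2)
= 11 * 10 * 9 * 8 * 7 * 6 * 5 * 4 * 3 * 2 * P(1)
= 11 * 10 * 9 * 8 * 7 * 6 * 5 * 4 * 3 * 2 * 1
= 39916800

39916800


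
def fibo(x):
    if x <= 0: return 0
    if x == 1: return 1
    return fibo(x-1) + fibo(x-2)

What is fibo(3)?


Computing fibo(3) bottom-up:
fibo(0) = 0
fibo(1) = 1
fibo(2) = fibo(1) + fibo(0) = 1 + 0 = 1
fibo(3) = fibo(2) + fibo(1) = 1 + 1 = 2

2


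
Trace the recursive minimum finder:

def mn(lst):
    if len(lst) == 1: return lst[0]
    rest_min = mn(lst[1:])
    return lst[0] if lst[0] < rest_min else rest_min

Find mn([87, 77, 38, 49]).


mn([87, 77, 38, 49]): compare 87 with mn([77, 38, 49])
mn([77, 38, 49]): compare 77 with mn([38, 49])
mn([38, 49]): compare 38 with mn([49])
mn([49]) = 49  (base case)
Compare 38 with 49 -> 38
Compare 77 with 38 -> 38
Compare 87 with 38 -> 38

38


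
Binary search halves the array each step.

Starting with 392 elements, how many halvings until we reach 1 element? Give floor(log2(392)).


392 / 2 = 196
196 / 2 = 98
98 / 2 = 49
49 / 2 = 24
24 / 2 = 12
12 / 2 = 6
6 / 2 = 3
3 / 2 = 1
Reached 1 after 8 halvings

8


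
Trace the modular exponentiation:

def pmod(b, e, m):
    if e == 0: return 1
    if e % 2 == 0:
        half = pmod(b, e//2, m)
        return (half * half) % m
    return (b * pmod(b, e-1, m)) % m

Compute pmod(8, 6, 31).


pmod(8, 6, 31): e is even, compute pmod(8, 3, 31)
  pmod(8, 3, 31): e is odd, compute pmod(8, 2, 31)
    pmod(8, 2, 31): e is even, compute pmod(8, 1, 31)
      pmod(8, 1, 31): e is odd, compute pmod(8, 0, 31)
        pmod(8, 0, 31) = 1
      (8 * 1) % 31 = 8
    half=8, (8*8) % 31 = 2
  (8 * 2) % 31 = 16
half=16, (16*16) % 31 = 8

8


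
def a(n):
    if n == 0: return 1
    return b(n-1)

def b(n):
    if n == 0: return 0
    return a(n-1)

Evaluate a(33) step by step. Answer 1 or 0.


a(33) = b(32)
b(32) = a(31)
a(31) = b(30)
b(30) = a(29)
a(29) = b(28)
b(28) = a(27)
a(27) = b(26)
b(26) = a(25)
a(25) = b(24)
b(24) = a(23)
a(23) = b(22)
b(22) = a(21)
a(21) = b(20)
b(20) = a(19)
a(19) = b(18)
b(18) = a(17)
a(17) = b(16)
b(16) = a(15)
a(15) = b(14)
b(14) = a(13)
a(13) = b(12)
b(12) = a(11)
a(11) = b(10)
b(10) = a(9)
a(9) = b(8)
b(8) = a(7)
a(7) = b(6)
b(6) = a(5)
a(5) = b(4)
b(4) = a(3)
a(3) = b(2)
b(2) = a(1)
a(1) = b(0)
b(0) = 0  (base case)
Result: 0

0


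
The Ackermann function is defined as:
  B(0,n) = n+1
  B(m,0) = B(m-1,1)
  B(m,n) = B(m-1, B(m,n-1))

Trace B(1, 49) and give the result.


B(1, 49) = B(0, B(1, 48))
  B(1, 48) = B(0, B(1, 47))
    B(1, 47) = B(0, B(1, 46))
      B(1, 46) = B(0, B(1, 45))
        B(1, 45) = B(0, B(1, 44))
          B(1, 44) = B(0, B(1, 43))
          B(1, 43) = B(0, B(1, 42))
          B(1, 42) = B(0, B(1, 41))
          B(1, 41) = B(0, B(1, 40))
          B(1, 40) = B(0, B(1, 39))
          B(1, 39) = B(0, B(1, 38))
          B(1, 38) = B(0, B(1, 37))
          B(1, 37) = B(0, B(1, 36))
          B(1, 36) = B(0, B(1, 35))
          B(1, 35) = B(0, B(1, 34))
          B(1, 34) = B(0, B(1, 33))
          B(1, 33) = B(0, B(1, 32))
          B(1, 32) = B(0, B(1, 31))
          B(1, 31) = B(0, B(1, 30))
          B(1, 30) = B(0, B(1, 29))
          B(1, 29) = B(0, B(1, 28))
          B(1, 28) = B(0, B(1, 27))
          B(1, 27) = B(0, B(1, 26))
          B(1, 26) = B(0, B(1, 25))
          B(1, 25) = B(0, B(1, 24))
... (trace truncated)
Result: B(1, 49) = 51

51


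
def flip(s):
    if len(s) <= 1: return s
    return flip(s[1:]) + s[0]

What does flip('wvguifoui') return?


flip('wvguifoui') = flip('vguifoui') + 'w'
flip('vguifoui') = flip('guifoui') + 'v'
flip('guifoui') = flip('uifoui') + 'g'
flip('uifoui') = flip('ifoui') + 'u'
flip('ifoui') = flip('foui') + 'i'
flip('foui') = flip('oui') + 'f'
flip('oui') = flip('ui') + 'o'
flip('ui') = flip('i') + 'u'
flip('i') = 'i'  (base case)
Concatenating: 'i' + 'u' + 'o' + 'f' + 'i' + 'u' + 'g' + 'v' + 'w' = 'iuofiugvw'

iuofiugvw


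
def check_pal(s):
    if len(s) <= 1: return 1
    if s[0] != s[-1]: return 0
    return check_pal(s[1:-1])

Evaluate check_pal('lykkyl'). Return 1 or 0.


check_pal('lykkyl'): s[0]='l' == s[-1]='l' -> check check_pal('ykky')
check_pal('ykky'): s[0]='y' == s[-1]='y' -> check check_pal('kk')
check_pal('kk'): s[0]='k' == s[-1]='k' -> check check_pal('')
check_pal(''): len <= 1 -> return 1  (base case)
Result: 1 (palindrome)

1


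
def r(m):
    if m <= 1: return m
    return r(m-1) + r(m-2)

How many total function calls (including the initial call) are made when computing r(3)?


Let C(n) = total calls for r(n)
C(0) = 1, C(1) = 1
C(2) = 1 + C(1) + C(0) = 1 + 1 + 1 = 3
C(3) = 1 + C(2) + C(1) = 1 + 3 + 1 = 5

5


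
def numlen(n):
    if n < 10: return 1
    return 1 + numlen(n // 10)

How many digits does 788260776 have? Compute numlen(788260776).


numlen(788260776) = 1 + numlen(78826077)
numlen(78826077) = 1 + numlen(7882607)
numlen(7882607) = 1 + numlen(788260)
numlen(788260) = 1 + numlen(78826)
numlen(78826) = 1 + numlen(7882)
numlen(7882) = 1 + numlen(788)
numlen(788) = 1 + numlen(78)
numlen(78) = 1 + numlen(7)
numlen(7) = 1  (base case: 7 < 10)
Unwinding: 1 + 1 + 1 + 1 + 1 + 1 + 1 + 1 + 1 = 9

9


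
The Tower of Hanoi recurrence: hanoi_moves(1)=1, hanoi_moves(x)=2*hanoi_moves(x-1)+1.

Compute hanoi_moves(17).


hanoi_moves(17) = 2 * hanoi_moves(16) + 1
hanoi_moves(16) = 2 * hanoi_moves(15) + 1
hanoi_moves(15) = 2 * hanoi_moves(14) + 1
hanoi_moves(14) = 2 * hanoi_moves(13) + 1
hanoi_moves(13) = 2 * hanoi_moves(12) + 1
hanoi_moves(12) = 2 * hanoi_moves(11) + 1
hanoi_moves(11) = 2 * hanoi_moves(10) + 1
hanoi_moves(10) = 2 * hanoi_moves(9) + 1
hanoi_moves(9) = 2 * hanoi_moves(8) + 1
hanoi_moves(8) = 2 * hanoi_moves(7) + 1
hanoi_moves(7) = 2 * hanoi_moves(6) + 1
hanoi_moves(6) = 2 * hanoi_moves(5) + 1
hanoi_moves(5) = 2 * hanoi_moves(4) + 1
hanoi_moves(4) = 2 * hanoi_moves(3) + 1
hanoi_moves(3) = 2 * hanoi_moves(2) + 1
hanoi_moves(2) = 2 * hanoi_moves(1) + 1
hanoi_moves(1) = 1  (base case)
hanoi_moves(2) = 2 * 1 + 1 = 3
hanoi_moves(3) = 2 * 3 + 1 = 7
hanoi_moves(4) = 2 * 7 + 1 = 15
hanoi_moves(5) = 2 * 15 + 1 = 31
hanoi_moves(6) = 2 * 31 + 1 = 63
hanoi_moves(7) = 2 * 63 + 1 = 127
hanoi_moves(8) = 2 * 127 + 1 = 255
hanoi_moves(9) = 2 * 255 + 1 = 511
hanoi_moves(10) = 2 * 511 + 1 = 1023
hanoi_moves(11) = 2 * 1023 + 1 = 2047
hanoi_moves(12) = 2 * 2047 + 1 = 4095
hanoi_moves(13) = 2 * 4095 + 1 = 8191
hanoi_moves(14) = 2 * 8191 + 1 = 16383
hanoi_moves(15) = 2 * 16383 + 1 = 32767
hanoi_moves(16) = 2 * 32767 + 1 = 65535
hanoi_moves(17) = 2 * 65535 + 1 = 131071

131071


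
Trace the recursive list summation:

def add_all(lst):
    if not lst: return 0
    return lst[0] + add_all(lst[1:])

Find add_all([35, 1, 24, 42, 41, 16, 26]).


add_all([35, 1, 24, 42, 41, 16, 26]) = 35 + add_all([1, 24, 42, 41, 16, 26])
add_all([1, 24, 42, 41, 16, 26]) = 1 + add_all([24, 42, 41, 16, 26])
add_all([24, 42, 41, 16, 26]) = 24 + add_all([42, 41, 16, 26])
add_all([42, 41, 16, 26]) = 42 + add_all([41, 16, 26])
add_all([41, 16, 26]) = 41 + add_all([16, 26])
add_all([16, 26]) = 16 + add_all([26])
add_all([26]) = 26 + add_all([])
add_all([]) = 0  (base case)
Total: 35 + 1 + 24 + 42 + 41 + 16 + 26 + 0 = 185

185


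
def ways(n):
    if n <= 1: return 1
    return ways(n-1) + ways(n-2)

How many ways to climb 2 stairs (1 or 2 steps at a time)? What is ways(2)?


Building up from base cases:
ways(0) = 1
ways(1) = 1
ways(2) = ways(1) + ways(0) = 1 + 1 = 2

2


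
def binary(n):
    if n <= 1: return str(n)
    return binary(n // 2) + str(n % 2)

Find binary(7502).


binary(7502) = binary(3751) + '0'
binary(3751) = binary(1875) + '1'
binary(1875) = binary(937) + '1'
binary(937) = binary(468) + '1'
binary(468) = binary(234) + '0'
binary(234) = binary(117) + '0'
binary(117) = binary(58) + '1'
binary(58) = binary(29) + '0'
binary(29) = binary(14) + '1'
binary(14) = binary(7) + '0'
binary(7) = binary(3) + '1'
binary(3) = binary(1) + '1'
binary(1) = '1'  (base case)
Concatenating: '1' + '1' + '1' + '0' + '1' + '0' + '1' + '0' + '0' + '1' + '1' + '1' + '0' = '1110101001110'

1110101001110


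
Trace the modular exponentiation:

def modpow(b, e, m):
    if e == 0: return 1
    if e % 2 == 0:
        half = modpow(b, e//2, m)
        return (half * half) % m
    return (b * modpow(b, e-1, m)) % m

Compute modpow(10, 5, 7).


modpow(10, 5, 7): e is odd, compute modpow(10, 4, 7)
  modpow(10, 4, 7): e is even, compute modpow(10, 2, 7)
    modpow(10, 2, 7): e is even, compute modpow(10, 1, 7)
      modpow(10, 1, 7): e is odd, compute modpow(10, 0, 7)
        modpow(10, 0, 7) = 1
      (10 * 1) % 7 = 3
    half=3, (3*3) % 7 = 2
  half=2, (2*2) % 7 = 4
(10 * 4) % 7 = 5

5


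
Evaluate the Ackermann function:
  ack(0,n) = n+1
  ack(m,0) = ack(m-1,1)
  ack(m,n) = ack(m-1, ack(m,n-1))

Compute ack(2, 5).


ack(2, 5) = ack(1, ack(2, 4))
  ack(2, 4) = ack(1, ack(2, 3))
    ack(2, 3) = ack(1, ack(2, 2))
      ack(2, 2) = ack(1, ack(2, 1))
        ack(2, 1) = ack(1, ack(2, 0))
          ack(2, 0) = ack(1, 1)
          ack(1, 1) = ack(0, ack(1, 0))
          ack(1, 0) = ack(0, 1)
          ack(0, 1) = 2
            = ack(0, 2)
          ack(0, 2) = 3
          = ack(1, 3)
          ack(1, 3) = ack(0, ack(1, 2))
          ack(1, 2) = ack(0, ack(1, 1))
          ack(1, 1) = ack(0, ack(1, 0))
          ack(1, 0) = ack(0, 1)
          ack(0, 1) = 2
            = ack(0, 2)
          ack(0, 2) = 3
            = ack(0, 3)
          ack(0, 3) = 4
            = ack(0, 4)
          ack(0, 4) = 5
        = ack(1, 5)
        ack(1, 5) = ack(0, ack(1, 4))
... (trace truncated)
Result: ack(2, 5) = 13

13


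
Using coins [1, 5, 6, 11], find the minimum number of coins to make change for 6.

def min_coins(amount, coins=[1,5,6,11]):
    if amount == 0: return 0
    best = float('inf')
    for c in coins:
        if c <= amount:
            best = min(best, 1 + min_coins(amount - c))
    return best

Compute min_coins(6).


Building up with DP:
min_coins(0) = 0
min_coins(1) = min(1+min_coins(0)=1+0=1) = 1
min_coins(2) = min(1+min_coins(1)=1+1=2) = 2
min_coins(3) = min(1+min_coins(2)=1+2=3) = 3
min_coins(4) = min(1+min_coins(3)=1+3=4) = 4
min_coins(5) = min(1+min_coins(4)=1+4=5, 1+min_coins(0)=1+0=1) = 1
min_coins(6) = min(1+min_coins(5)=1+1=2, 1+min_coins(1)=1+1=2, 1+min_coins(0)=1+0=1) = 1

1


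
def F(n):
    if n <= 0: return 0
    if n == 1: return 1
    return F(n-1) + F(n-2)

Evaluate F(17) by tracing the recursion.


Computing F(17) bottom-up:
F(0) = 0
F(1) = 1
F(2) = F(1) + F(0) = 1 + 0 = 1
F(3) = F(2) + F(1) = 1 + 1 = 2
F(4) = F(3) + F(2) = 2 + 1 = 3
F(5) = F(4) + F(3) = 3 + 2 = 5
F(6) = F(5) + F(4) = 5 + 3 = 8
F(7) = F(6) + F(5) = 8 + 5 = 13
F(8) = F(7) + F(6) = 13 + 8 = 21
F(9) = F(8) + F(7) = 21 + 13 = 34
F(10) = F(9) + F(8) = 34 + 21 = 55
F(11) = F(10) + F(9) = 55 + 34 = 89
F(12) = F(11) + F(10) = 89 + 55 = 144
F(13) = F(12) + F(11) = 144 + 89 = 233
F(14) = F(13) + F(12) = 233 + 144 = 377
F(15) = F(14) + F(13) = 377 + 233 = 610
F(16) = F(15) + F(14) = 610 + 377 = 987
F(17) = F(16) + F(15) = 987 + 610 = 1597

1597


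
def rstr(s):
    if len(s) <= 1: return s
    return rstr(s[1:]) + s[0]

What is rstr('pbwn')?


rstr('pbwn') = rstr('bwn') + 'p'
rstr('bwn') = rstr('wn') + 'b'
rstr('wn') = rstr('n') + 'w'
rstr('n') = 'n'  (base case)
Concatenating: 'n' + 'w' + 'b' + 'p' = 'nwbp'

nwbp


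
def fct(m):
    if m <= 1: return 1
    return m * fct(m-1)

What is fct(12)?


fct(12)
= 12 * fct(11)
= 12 * 11 * fct(10)
= 12 * 11 * 10 * fct(9)
= 12 * 11 * 10 * 9 * fct(8)
= 12 * 11 * 10 * 9 * 8 * fct(7)
= 12 * 11 * 10 * 9 * 8 * 7 * fct(6)
= 12 * 11 * 10 * 9 * 8 * 7 * 6 * fct(5)
= 12 * 11 * 10 * 9 * 8 * 7 * 6 * 5 * fct(4)
= 12 * 11 * 10 * 9 * 8 * 7 * 6 * 5 * 4 * fct(3)
= 12 * 11 * 10 * 9 * 8 * 7 * 6 * 5 * 4 * 3 * fct(2)
= 12 * 11 * 10 * 9 * 8 * 7 * 6 * 5 * 4 * 3 * 2 * fct(1)
= 12 * 11 * 10 * 9 * 8 * 7 * 6 * 5 * 4 * 3 * 2 * 1
= 479001600

479001600


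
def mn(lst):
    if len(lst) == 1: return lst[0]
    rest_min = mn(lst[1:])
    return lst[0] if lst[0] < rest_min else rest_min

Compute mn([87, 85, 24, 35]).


mn([87, 85, 24, 35]): compare 87 with mn([85, 24, 35])
mn([85, 24, 35]): compare 85 with mn([24, 35])
mn([24, 35]): compare 24 with mn([35])
mn([35]) = 35  (base case)
Compare 24 with 35 -> 24
Compare 85 with 24 -> 24
Compare 87 with 24 -> 24

24


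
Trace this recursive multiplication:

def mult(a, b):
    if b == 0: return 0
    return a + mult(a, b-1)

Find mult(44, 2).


mult(44, 2) = 44 + mult(44, 1)
mult(44, 1) = 44 + mult(44, 0)
mult(44, 0) = 0  (base case)
Total: 44 + 44 + 0 = 88

88


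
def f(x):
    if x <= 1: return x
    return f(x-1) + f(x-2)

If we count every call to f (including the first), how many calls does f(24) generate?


Let C(n) = total calls for f(n)
C(0) = 1, C(1) = 1
C(2) = 1 + C(1) + C(0) = 1 + 1 + 1 = 3
C(3) = 1 + C(2) + C(1) = 1 + 3 + 1 = 5
C(4) = 1 + C(3) + C(2) = 1 + 5 + 3 = 9
C(5) = 1 + C(4) + C(3) = 1 + 9 + 5 = 15
C(6) = 1 + C(5) + C(4) = 1 + 15 + 9 = 25
C(7) = 1 + C(6) + C(5) = 1 + 25 + 15 = 41
C(8) = 1 + C(7) + C(6) = 1 + 41 + 25 = 67
C(9) = 1 + C(8) + C(7) = 1 + 67 + 41 = 109
C(10) = 1 + C(9) + C(8) = 1 + 109 + 67 = 177
C(11) = 1 + C(10) + C(9) = 1 + 177 + 109 = 287
C(12) = 1 + C(11) + C(10) = 1 + 287 + 177 = 465
C(13) = 1 + C(12) + C(11) = 1 + 465 + 287 = 753
C(14) = 1 + C(13) + C(12) = 1 + 753 + 465 = 1219
C(15) = 1 + C(14) + C(13) = 1 + 1219 + 753 = 1973
C(16) = 1 + C(15) + C(14) = 1 + 1973 + 1219 = 3193
C(17) = 1 + C(16) + C(15) = 1 + 3193 + 1973 = 5167
C(18) = 1 + C(17) + C(16) = 1 + 5167 + 3193 = 8361
C(19) = 1 + C(18) + C(17) = 1 + 8361 + 5167 = 13529
C(20) = 1 + C(19) + C(18) = 1 + 13529 + 8361 = 21891
C(21) = 1 + C(20) + C(19) = 1 + 21891 + 13529 = 35421
C(22) = 1 + C(21) + C(20) = 1 + 35421 + 21891 = 57313
C(23) = 1 + C(22) + C(21) = 1 + 57313 + 35421 = 92735
C(24) = 1 + C(23) + C(22) = 1 + 92735 + 57313 = 150049

150049


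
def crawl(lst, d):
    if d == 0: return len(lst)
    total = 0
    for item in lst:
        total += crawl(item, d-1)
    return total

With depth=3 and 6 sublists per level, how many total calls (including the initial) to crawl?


At depth 0 (root): 1 call
At depth 1: each of 1 parents calls crawl on 6 children = 6 calls
At depth 2: each of 6 parents calls crawl on 6 children = 36 calls
At depth 3: each of 36 parents calls crawl on 6 children = 216 calls
Total: 1 + 6 + 36 + 216 = 259

259


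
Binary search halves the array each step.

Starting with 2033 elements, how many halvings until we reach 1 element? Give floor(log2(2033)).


2033 / 2 = 1016
1016 / 2 = 508
508 / 2 = 254
254 / 2 = 127
127 / 2 = 63
63 / 2 = 31
31 / 2 = 15
15 / 2 = 7
7 / 2 = 3
3 / 2 = 1
Reached 1 after 10 halvings

10


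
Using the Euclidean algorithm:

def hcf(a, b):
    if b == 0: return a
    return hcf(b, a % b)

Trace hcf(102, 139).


hcf(102, 139) = hcf(139, 102)
hcf(139, 102) = hcf(102, 37)
hcf(102, 37) = hcf(37, 28)
hcf(37, 28) = hcf(28, 9)
hcf(28, 9) = hcf(9, 1)
hcf(9, 1) = hcf(1, 0)
hcf(1, 0) = 1  (base case)

1


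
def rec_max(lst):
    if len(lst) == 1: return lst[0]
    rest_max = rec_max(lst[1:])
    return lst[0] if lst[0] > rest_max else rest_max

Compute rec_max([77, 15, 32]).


rec_max([77, 15, 32]): compare 77 with rec_max([15, 32])
rec_max([15, 32]): compare 15 with rec_max([32])
rec_max([32]) = 32  (base case)
Compare 15 with 32 -> 32
Compare 77 with 32 -> 77

77


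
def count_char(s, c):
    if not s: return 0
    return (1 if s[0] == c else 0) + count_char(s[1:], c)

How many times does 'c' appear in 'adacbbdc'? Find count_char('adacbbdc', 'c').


s[0]='a' != 'c' -> 0
s[0]='d' != 'c' -> 0
s[0]='a' != 'c' -> 0
s[0]='c' == 'c' -> 1
s[0]='b' != 'c' -> 0
s[0]='b' != 'c' -> 0
s[0]='d' != 'c' -> 0
s[0]='c' == 'c' -> 1
Sum: 0 + 0 + 0 + 1 + 0 + 0 + 0 + 1 = 2

2


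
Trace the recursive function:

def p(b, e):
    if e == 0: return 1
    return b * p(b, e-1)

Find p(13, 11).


p(13, 11)
= 13 * p(13, 10)
= 13 * 13 * p(13, 9)
= 13 * 13 * 13 * p(13, 8)
= 13 * 13 * 13 * 13 * p(13, 7)
= 13 * 13 * 13 * 13 * 13 * p(13, 6)
= 13 * 13 * 13 * 13 * 13 * 13 * p(13, 5)
= 13 * 13 * 13 * 13 * 13 * 13 * 13 * p(13, 4)
= 13 * 13 * 13 * 13 * 13 * 13 * 13 * 13 * p(13, 3)
= 13 * 13 * 13 * 13 * 13 * 13 * 13 * 13 * 13 * p(13, 2)
= 13 * 13 * 13 * 13 * 13 * 13 * 13 * 13 * 13 * 13 * p(13, 1)
= 13 * 13 * 13 * 13 * 13 * 13 * 13 * 13 * 13 * 13 * 13 * p(13, 0)
= 13 * 13 * 13 * 13 * 13 * 13 * 13 * 13 * 13 * 13 * 13 * 1
= 1792160394037

1792160394037


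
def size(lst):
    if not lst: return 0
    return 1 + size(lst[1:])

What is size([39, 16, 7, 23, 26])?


size([39, 16, 7, 23, 26]) = 1 + size([16, 7, 23, 26])
size([16, 7, 23, 26]) = 1 + size([7, 23, 26])
size([7, 23, 26]) = 1 + size([23, 26])
size([23, 26]) = 1 + size([26])
size([26]) = 1 + size([])
size([]) = 0  (base case)
Unwinding: 1 + 1 + 1 + 1 + 1 + 0 = 5

5


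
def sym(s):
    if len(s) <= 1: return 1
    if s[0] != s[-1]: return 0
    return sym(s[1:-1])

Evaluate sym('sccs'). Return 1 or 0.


sym('sccs'): s[0]='s' == s[-1]='s' -> check sym('cc')
sym('cc'): s[0]='c' == s[-1]='c' -> check sym('')
sym(''): len <= 1 -> return 1  (base case)
Result: 1 (palindrome)

1


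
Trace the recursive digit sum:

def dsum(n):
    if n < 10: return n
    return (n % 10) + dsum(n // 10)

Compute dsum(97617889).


dsum(97617889) = 9 + dsum(9761788)
dsum(9761788) = 8 + dsum(976178)
dsum(976178) = 8 + dsum(97617)
dsum(97617) = 7 + dsum(9761)
dsum(9761) = 1 + dsum(976)
dsum(976) = 6 + dsum(97)
dsum(97) = 7 + dsum(9)
dsum(9) = 9  (base case)
Total: 9 + 8 + 8 + 7 + 1 + 6 + 7 + 9 = 55

55


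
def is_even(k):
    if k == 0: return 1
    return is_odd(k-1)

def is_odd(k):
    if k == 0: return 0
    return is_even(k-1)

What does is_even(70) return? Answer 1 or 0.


is_even(70) = is_odd(69)
is_odd(69) = is_even(68)
is_even(68) = is_odd(67)
is_odd(67) = is_even(66)
is_even(66) = is_odd(65)
is_odd(65) = is_even(64)
is_even(64) = is_odd(63)
is_odd(63) = is_even(62)
is_even(62) = is_odd(61)
is_odd(61) = is_even(60)
is_even(60) = is_odd(59)
is_odd(59) = is_even(58)
is_even(58) = is_odd(57)
is_odd(57) = is_even(56)
is_even(56) = is_odd(55)
is_odd(55) = is_even(54)
is_even(54) = is_odd(53)
is_odd(53) = is_even(52)
is_even(52) = is_odd(51)
is_odd(51) = is_even(50)
is_even(50) = is_odd(49)
is_odd(49) = is_even(48)
is_even(48) = is_odd(47)
is_odd(47) = is_even(46)
is_even(46) = is_odd(45)
is_odd(45) = is_even(44)
is_even(44) = is_odd(43)
is_odd(43) = is_even(42)
is_even(42) = is_odd(41)
is_odd(41) = is_even(40)
is_even(40) = is_odd(39)
is_odd(39) = is_even(38)
is_even(38) = is_odd(37)
is_odd(37) = is_even(36)
is_even(36) = is_odd(35)
is_odd(35) = is_even(34)
is_even(34) = is_odd(33)
is_odd(33) = is_even(32)
is_even(32) = is_odd(31)
is_odd(31) = is_even(30)
is_even(30) = is_odd(29)
is_odd(29) = is_even(28)
is_even(28) = is_odd(27)
is_odd(27) = is_even(26)
is_even(26) = is_odd(25)
is_odd(25) = is_even(24)
is_even(24) = is_odd(23)
is_odd(23) = is_even(22)
is_even(22) = is_odd(21)
is_odd(21) = is_even(20)
is_even(20) = is_odd(19)
is_odd(19) = is_even(18)
is_even(18) = is_odd(17)
is_odd(17) = is_even(16)
is_even(16) = is_odd(15)
is_odd(15) = is_even(14)
is_even(14) = is_odd(13)
is_odd(13) = is_even(12)
is_even(12) = is_odd(11)
is_odd(11) = is_even(10)
is_even(10) = is_odd(9)
is_odd(9) = is_even(8)
is_even(8) = is_odd(7)
is_odd(7) = is_even(6)
is_even(6) = is_odd(5)
is_odd(5) = is_even(4)
is_even(4) = is_odd(3)
is_odd(3) = is_even(2)
is_even(2) = is_odd(1)
is_odd(1) = is_even(0)
is_even(0) = 1  (base case)
Result: 1

1
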